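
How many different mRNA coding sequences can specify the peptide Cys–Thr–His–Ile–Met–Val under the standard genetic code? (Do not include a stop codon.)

Cys: 2 codons.
Thr: 4 codons.
His: 2 codons.
Ile: 3 codons.
Met: 1 codon.
Val: 4 codons.
2 × 4 × 2 × 3 × 1 × 4 = 192.

192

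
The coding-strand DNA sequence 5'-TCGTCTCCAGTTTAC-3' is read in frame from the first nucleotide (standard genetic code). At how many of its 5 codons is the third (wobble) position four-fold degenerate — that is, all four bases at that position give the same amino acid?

Codon 1 TCG (Ser): third position 4-fold.
Codon 2 TCT (Ser): third position 4-fold.
Codon 3 CCA (Pro): third position 4-fold.
Codon 4 GTT (Val): third position 4-fold.
Codon 5 TAC (Tyr): third position 2-fold.
Four-fold degenerate third positions: 4.

4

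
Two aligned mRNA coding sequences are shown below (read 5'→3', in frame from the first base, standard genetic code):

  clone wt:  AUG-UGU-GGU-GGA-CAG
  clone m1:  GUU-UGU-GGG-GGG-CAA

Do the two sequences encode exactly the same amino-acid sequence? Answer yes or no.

Codon 1: AUG Met / GUU Val — nonsynonymous.
Codon 2: UGU Cys / UGU Cys — identical.
Codon 3: GGU Gly / GGG Gly — synonymous.
Codon 4: GGA Gly / GGG Gly — synonymous.
Codon 5: CAG Gln / CAA Gln — synonymous.
Nonsynonymous differences: 1 → different protein.

no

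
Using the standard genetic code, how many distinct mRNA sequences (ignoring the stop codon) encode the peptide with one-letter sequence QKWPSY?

Gln: 2 codons.
Lys: 2 codons.
Trp: 1 codon.
Pro: 4 codons.
Ser: 6 codons.
Tyr: 2 codons.
2 × 2 × 1 × 4 × 6 × 2 = 192.

192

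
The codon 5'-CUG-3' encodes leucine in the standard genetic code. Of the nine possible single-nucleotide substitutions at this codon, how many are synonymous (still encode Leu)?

4

Position 1: UUG → 1 synonymous.
Position 2: none → 0 synonymous.
Position 3: CUU, CUC, CUA → 3 synonymous.
Total: 1 + 0 + 3 = 4.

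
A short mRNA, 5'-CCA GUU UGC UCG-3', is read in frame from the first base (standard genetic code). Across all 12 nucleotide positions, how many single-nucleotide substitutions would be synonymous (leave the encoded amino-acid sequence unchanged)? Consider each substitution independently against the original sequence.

Codon 1 (CCA, Pro): 3 synonymous substitutions.
Codon 2 (GUU, Val): 3 synonymous substitutions.
Codon 3 (UGC, Cys): 1 synonymous substitution.
Codon 4 (UCG, Ser): 3 synonymous substitutions.
Total: 3 + 3 + 1 + 3 = 10.

10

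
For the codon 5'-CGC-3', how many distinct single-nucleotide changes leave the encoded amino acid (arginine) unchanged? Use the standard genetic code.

3

Position 1: none → 0 synonymous.
Position 2: none → 0 synonymous.
Position 3: CGU, CGA, CGG → 3 synonymous.
Total: 0 + 0 + 3 = 3.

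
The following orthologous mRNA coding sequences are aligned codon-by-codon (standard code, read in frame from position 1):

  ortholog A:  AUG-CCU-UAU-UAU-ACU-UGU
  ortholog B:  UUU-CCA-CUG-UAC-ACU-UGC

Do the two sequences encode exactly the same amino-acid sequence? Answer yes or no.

no

Codon 1: AUG Met / UUU Phe — nonsynonymous.
Codon 2: CCU Pro / CCA Pro — synonymous.
Codon 3: UAU Tyr / CUG Leu — nonsynonymous.
Codon 4: UAU Tyr / UAC Tyr — synonymous.
Codon 5: ACU Thr / ACU Thr — identical.
Codon 6: UGU Cys / UGC Cys — synonymous.
Nonsynonymous differences: 2 → different protein.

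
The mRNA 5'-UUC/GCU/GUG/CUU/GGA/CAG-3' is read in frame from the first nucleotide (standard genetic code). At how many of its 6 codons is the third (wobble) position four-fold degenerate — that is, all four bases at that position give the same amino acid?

4

Codon 1 UUC (Phe): third position 2-fold.
Codon 2 GCU (Ala): third position 4-fold.
Codon 3 GUG (Val): third position 4-fold.
Codon 4 CUU (Leu): third position 4-fold.
Codon 5 GGA (Gly): third position 4-fold.
Codon 6 CAG (Gln): third position 2-fold.
Four-fold degenerate third positions: 4.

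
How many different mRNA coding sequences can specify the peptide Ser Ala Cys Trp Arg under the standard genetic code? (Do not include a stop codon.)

Ser: 6 codons.
Ala: 4 codons.
Cys: 2 codons.
Trp: 1 codon.
Arg: 6 codons.
6 × 4 × 2 × 1 × 6 = 288.

288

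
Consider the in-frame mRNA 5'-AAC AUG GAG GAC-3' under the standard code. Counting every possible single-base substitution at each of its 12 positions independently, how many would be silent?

Codon 1 (AAC, Asn): 1 synonymous substitution.
Codon 2 (AUG, Met): 0 synonymous substitutions.
Codon 3 (GAG, Glu): 1 synonymous substitution.
Codon 4 (GAC, Asp): 1 synonymous substitution.
Total: 1 + 0 + 1 + 1 = 3.

3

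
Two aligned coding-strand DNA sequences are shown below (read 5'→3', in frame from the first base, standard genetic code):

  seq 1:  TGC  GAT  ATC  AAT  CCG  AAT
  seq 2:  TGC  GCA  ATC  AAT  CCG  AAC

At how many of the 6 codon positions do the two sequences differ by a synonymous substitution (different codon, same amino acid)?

1

Codon 1: TGC Cys / TGC Cys — identical.
Codon 2: GAT Asp / GCA Ala — nonsynonymous.
Codon 3: ATC Ile / ATC Ile — identical.
Codon 4: AAT Asn / AAT Asn — identical.
Codon 5: CCG Pro / CCG Pro — identical.
Codon 6: AAT Asn / AAC Asn — synonymous.
Synonymous differences: 1.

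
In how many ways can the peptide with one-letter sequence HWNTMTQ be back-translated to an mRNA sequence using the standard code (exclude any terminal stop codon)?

128

His: 2 codons.
Trp: 1 codon.
Asn: 2 codons.
Thr: 4 codons.
Met: 1 codon.
Thr: 4 codons.
Gln: 2 codons.
2 × 1 × 2 × 4 × 1 × 4 × 2 = 128.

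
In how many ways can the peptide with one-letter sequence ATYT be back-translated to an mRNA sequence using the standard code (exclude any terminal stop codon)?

128

Ala: 4 codons.
Thr: 4 codons.
Tyr: 2 codons.
Thr: 4 codons.
4 × 4 × 2 × 4 = 128.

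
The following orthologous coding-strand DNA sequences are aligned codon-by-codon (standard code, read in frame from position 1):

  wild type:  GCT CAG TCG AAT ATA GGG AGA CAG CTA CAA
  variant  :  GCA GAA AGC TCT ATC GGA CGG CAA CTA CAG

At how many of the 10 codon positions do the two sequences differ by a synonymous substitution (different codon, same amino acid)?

Codon 1: GCT Ala / GCA Ala — synonymous.
Codon 2: CAG Gln / GAA Glu — nonsynonymous.
Codon 3: TCG Ser / AGC Ser — synonymous.
Codon 4: AAT Asn / TCT Ser — nonsynonymous.
Codon 5: ATA Ile / ATC Ile — synonymous.
Codon 6: GGG Gly / GGA Gly — synonymous.
Codon 7: AGA Arg / CGG Arg — synonymous.
Codon 8: CAG Gln / CAA Gln — synonymous.
Codon 9: CTA Leu / CTA Leu — identical.
Codon 10: CAA Gln / CAG Gln — synonymous.
Synonymous differences: 7.

7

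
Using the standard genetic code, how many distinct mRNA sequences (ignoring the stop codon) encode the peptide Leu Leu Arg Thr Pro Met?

3456

Leu: 6 codons.
Leu: 6 codons.
Arg: 6 codons.
Thr: 4 codons.
Pro: 4 codons.
Met: 1 codon.
6 × 6 × 6 × 4 × 4 × 1 = 3456.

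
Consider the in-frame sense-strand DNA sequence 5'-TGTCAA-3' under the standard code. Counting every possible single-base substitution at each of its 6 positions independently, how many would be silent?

2

Codon 1 (TGT, Cys): 1 synonymous substitution.
Codon 2 (CAA, Gln): 1 synonymous substitution.
Total: 1 + 1 = 2.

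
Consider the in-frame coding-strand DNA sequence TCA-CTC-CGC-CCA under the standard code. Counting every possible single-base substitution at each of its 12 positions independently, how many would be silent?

Codon 1 (TCA, Ser): 3 synonymous substitutions.
Codon 2 (CTC, Leu): 3 synonymous substitutions.
Codon 3 (CGC, Arg): 3 synonymous substitutions.
Codon 4 (CCA, Pro): 3 synonymous substitutions.
Total: 3 + 3 + 3 + 3 = 12.

12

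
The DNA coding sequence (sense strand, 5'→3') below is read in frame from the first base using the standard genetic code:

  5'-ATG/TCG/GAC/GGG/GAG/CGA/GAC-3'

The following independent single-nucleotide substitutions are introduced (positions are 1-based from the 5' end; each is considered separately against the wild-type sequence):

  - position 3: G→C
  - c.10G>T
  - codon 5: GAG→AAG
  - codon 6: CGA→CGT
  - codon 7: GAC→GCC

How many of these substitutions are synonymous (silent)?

1

Codon 1: ATG (Met) → ATC (Ile) — missense.
Codon 4: GGG (Gly) → TGG (Trp) — missense.
Codon 5: GAG (Glu) → AAG (Lys) — missense.
Codon 6: CGA (Arg) → CGT (Arg) — synonymous.
Codon 7: GAC (Asp) → GCC (Ala) — missense.
Synonymous: 1 of 5.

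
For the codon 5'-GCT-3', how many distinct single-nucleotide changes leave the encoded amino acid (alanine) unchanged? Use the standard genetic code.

Position 1: none → 0 synonymous.
Position 2: none → 0 synonymous.
Position 3: GCC, GCA, GCG → 3 synonymous.
Total: 0 + 0 + 3 = 3.

3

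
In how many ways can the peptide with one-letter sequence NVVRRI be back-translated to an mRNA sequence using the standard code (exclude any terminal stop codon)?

3456

Asn: 2 codons.
Val: 4 codons.
Val: 4 codons.
Arg: 6 codons.
Arg: 6 codons.
Ile: 3 codons.
2 × 4 × 4 × 6 × 6 × 3 = 3456.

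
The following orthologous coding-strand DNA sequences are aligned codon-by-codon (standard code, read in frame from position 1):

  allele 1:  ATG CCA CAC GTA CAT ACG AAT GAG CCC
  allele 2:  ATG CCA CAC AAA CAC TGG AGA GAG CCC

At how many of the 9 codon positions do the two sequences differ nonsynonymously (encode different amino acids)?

3

Codon 1: ATG Met / ATG Met — identical.
Codon 2: CCA Pro / CCA Pro — identical.
Codon 3: CAC His / CAC His — identical.
Codon 4: GTA Val / AAA Lys — nonsynonymous.
Codon 5: CAT His / CAC His — synonymous.
Codon 6: ACG Thr / TGG Trp — nonsynonymous.
Codon 7: AAT Asn / AGA Arg — nonsynonymous.
Codon 8: GAG Glu / GAG Glu — identical.
Codon 9: CCC Pro / CCC Pro — identical.
Nonsynonymous differences: 3.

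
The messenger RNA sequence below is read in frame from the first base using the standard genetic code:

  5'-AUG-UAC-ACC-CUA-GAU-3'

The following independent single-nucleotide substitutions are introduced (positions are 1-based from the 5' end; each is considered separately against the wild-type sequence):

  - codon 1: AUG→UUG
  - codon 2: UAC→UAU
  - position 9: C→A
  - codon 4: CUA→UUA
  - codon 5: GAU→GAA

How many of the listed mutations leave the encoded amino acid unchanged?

Codon 1: AUG (Met) → UUG (Leu) — missense.
Codon 2: UAC (Tyr) → UAU (Tyr) — synonymous.
Codon 3: ACC (Thr) → ACA (Thr) — synonymous.
Codon 4: CUA (Leu) → UUA (Leu) — synonymous.
Codon 5: GAU (Asp) → GAA (Glu) — missense.
Synonymous: 3 of 5.

3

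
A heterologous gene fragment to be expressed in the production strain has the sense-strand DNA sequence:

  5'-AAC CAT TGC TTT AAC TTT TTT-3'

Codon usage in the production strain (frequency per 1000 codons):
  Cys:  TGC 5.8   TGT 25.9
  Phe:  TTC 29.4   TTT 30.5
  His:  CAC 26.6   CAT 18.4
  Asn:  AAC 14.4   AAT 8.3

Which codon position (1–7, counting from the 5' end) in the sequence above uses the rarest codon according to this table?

3

Codon 1 AAC (Asn): 14.4 per 1000.
Codon 2 CAT (His): 18.4 per 1000.
Codon 3 TGC (Cys): 5.8 per 1000.
Codon 4 TTT (Phe): 30.5 per 1000.
Codon 5 AAC (Asn): 14.4 per 1000.
Codon 6 TTT (Phe): 30.5 per 1000.
Codon 7 TTT (Phe): 30.5 per 1000.
Lowest frequency is 5.8 at codon 3.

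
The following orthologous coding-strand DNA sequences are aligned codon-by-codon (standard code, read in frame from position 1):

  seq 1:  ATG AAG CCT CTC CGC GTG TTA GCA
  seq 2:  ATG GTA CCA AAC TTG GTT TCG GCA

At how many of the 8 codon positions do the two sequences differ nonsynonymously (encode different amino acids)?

4

Codon 1: ATG Met / ATG Met — identical.
Codon 2: AAG Lys / GTA Val — nonsynonymous.
Codon 3: CCT Pro / CCA Pro — synonymous.
Codon 4: CTC Leu / AAC Asn — nonsynonymous.
Codon 5: CGC Arg / TTG Leu — nonsynonymous.
Codon 6: GTG Val / GTT Val — synonymous.
Codon 7: TTA Leu / TCG Ser — nonsynonymous.
Codon 8: GCA Ala / GCA Ala — identical.
Nonsynonymous differences: 4.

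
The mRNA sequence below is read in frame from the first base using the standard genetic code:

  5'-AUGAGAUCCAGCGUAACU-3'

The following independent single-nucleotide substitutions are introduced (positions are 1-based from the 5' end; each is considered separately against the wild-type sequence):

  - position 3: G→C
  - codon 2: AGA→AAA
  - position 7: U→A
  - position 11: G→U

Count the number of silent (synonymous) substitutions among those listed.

Codon 1: AUG (Met) → AUC (Ile) — missense.
Codon 2: AGA (Arg) → AAA (Lys) — missense.
Codon 3: UCC (Ser) → ACC (Thr) — missense.
Codon 4: AGC (Ser) → AUC (Ile) — missense.
Synonymous: 0 of 4.

0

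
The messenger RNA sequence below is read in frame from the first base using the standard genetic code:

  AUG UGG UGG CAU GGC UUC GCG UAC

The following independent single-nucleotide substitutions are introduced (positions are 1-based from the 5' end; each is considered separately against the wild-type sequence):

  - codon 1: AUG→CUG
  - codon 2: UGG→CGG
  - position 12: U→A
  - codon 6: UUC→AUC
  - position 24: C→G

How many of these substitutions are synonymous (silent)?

Codon 1: AUG (Met) → CUG (Leu) — missense.
Codon 2: UGG (Trp) → CGG (Arg) — missense.
Codon 4: CAU (His) → CAA (Gln) — missense.
Codon 6: UUC (Phe) → AUC (Ile) — missense.
Codon 8: UAC (Tyr) → UAG (Stop) — nonsense.
Synonymous: 0 of 5.

0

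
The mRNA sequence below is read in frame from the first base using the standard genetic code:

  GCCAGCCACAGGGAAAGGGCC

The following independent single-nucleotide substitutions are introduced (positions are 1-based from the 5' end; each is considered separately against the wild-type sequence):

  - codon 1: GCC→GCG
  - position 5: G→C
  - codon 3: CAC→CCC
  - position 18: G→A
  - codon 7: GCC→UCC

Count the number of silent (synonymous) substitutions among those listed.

2

Codon 1: GCC (Ala) → GCG (Ala) — synonymous.
Codon 2: AGC (Ser) → ACC (Thr) — missense.
Codon 3: CAC (His) → CCC (Pro) — missense.
Codon 6: AGG (Arg) → AGA (Arg) — synonymous.
Codon 7: GCC (Ala) → UCC (Ser) — missense.
Synonymous: 2 of 5.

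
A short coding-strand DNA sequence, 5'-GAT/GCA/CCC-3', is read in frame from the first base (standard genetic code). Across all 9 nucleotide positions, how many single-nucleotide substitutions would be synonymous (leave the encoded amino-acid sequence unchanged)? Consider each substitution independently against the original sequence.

7

Codon 1 (GAT, Asp): 1 synonymous substitution.
Codon 2 (GCA, Ala): 3 synonymous substitutions.
Codon 3 (CCC, Pro): 3 synonymous substitutions.
Total: 1 + 3 + 3 = 7.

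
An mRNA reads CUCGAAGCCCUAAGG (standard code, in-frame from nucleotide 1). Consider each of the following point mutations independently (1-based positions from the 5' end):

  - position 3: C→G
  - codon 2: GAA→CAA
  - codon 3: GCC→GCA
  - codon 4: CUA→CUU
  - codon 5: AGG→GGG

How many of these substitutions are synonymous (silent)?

Codon 1: CUC (Leu) → CUG (Leu) — synonymous.
Codon 2: GAA (Glu) → CAA (Gln) — missense.
Codon 3: GCC (Ala) → GCA (Ala) — synonymous.
Codon 4: CUA (Leu) → CUU (Leu) — synonymous.
Codon 5: AGG (Arg) → GGG (Gly) — missense.
Synonymous: 3 of 5.

3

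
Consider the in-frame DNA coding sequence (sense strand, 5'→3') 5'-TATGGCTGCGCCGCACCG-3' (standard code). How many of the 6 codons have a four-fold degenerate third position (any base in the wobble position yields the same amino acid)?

Codon 1 TAT (Tyr): third position 2-fold.
Codon 2 GGC (Gly): third position 4-fold.
Codon 3 TGC (Cys): third position 2-fold.
Codon 4 GCC (Ala): third position 4-fold.
Codon 5 GCA (Ala): third position 4-fold.
Codon 6 CCG (Pro): third position 4-fold.
Four-fold degenerate third positions: 4.

4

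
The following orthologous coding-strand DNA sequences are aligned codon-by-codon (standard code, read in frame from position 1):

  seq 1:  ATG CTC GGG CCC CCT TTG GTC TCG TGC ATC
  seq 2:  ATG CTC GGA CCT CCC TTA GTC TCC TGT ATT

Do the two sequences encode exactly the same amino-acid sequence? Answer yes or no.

Codon 1: ATG Met / ATG Met — identical.
Codon 2: CTC Leu / CTC Leu — identical.
Codon 3: GGG Gly / GGA Gly — synonymous.
Codon 4: CCC Pro / CCT Pro — synonymous.
Codon 5: CCT Pro / CCC Pro — synonymous.
Codon 6: TTG Leu / TTA Leu — synonymous.
Codon 7: GTC Val / GTC Val — identical.
Codon 8: TCG Ser / TCC Ser — synonymous.
Codon 9: TGC Cys / TGT Cys — synonymous.
Codon 10: ATC Ile / ATT Ile — synonymous.
Nonsynonymous differences: 0 → same protein.

yes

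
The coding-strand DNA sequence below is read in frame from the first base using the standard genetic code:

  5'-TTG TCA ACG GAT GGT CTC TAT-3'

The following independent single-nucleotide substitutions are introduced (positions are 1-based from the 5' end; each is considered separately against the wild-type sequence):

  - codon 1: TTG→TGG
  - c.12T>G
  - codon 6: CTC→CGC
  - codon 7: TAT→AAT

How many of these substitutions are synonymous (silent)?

0

Codon 1: TTG (Leu) → TGG (Trp) — missense.
Codon 4: GAT (Asp) → GAG (Glu) — missense.
Codon 6: CTC (Leu) → CGC (Arg) — missense.
Codon 7: TAT (Tyr) → AAT (Asn) — missense.
Synonymous: 0 of 4.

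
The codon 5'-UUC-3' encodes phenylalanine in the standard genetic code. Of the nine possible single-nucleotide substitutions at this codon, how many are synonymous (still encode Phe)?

1

Position 1: none → 0 synonymous.
Position 2: none → 0 synonymous.
Position 3: UUU → 1 synonymous.
Total: 0 + 0 + 1 = 1.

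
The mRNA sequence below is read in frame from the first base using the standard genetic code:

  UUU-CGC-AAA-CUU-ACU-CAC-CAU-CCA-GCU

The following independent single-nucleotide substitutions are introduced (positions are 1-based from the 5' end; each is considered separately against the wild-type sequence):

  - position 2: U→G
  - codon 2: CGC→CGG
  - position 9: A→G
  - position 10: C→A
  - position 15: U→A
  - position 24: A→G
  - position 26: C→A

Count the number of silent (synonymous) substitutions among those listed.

Codon 1: UUU (Phe) → UGU (Cys) — missense.
Codon 2: CGC (Arg) → CGG (Arg) — synonymous.
Codon 3: AAA (Lys) → AAG (Lys) — synonymous.
Codon 4: CUU (Leu) → AUU (Ile) — missense.
Codon 5: ACU (Thr) → ACA (Thr) — synonymous.
Codon 8: CCA (Pro) → CCG (Pro) — synonymous.
Codon 9: GCU (Ala) → GAU (Asp) — missense.
Synonymous: 4 of 7.

4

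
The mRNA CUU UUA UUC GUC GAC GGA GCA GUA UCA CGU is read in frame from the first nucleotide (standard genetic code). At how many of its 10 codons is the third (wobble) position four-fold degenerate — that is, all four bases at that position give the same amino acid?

Codon 1 CUU (Leu): third position 4-fold.
Codon 2 UUA (Leu): third position 2-fold.
Codon 3 UUC (Phe): third position 2-fold.
Codon 4 GUC (Val): third position 4-fold.
Codon 5 GAC (Asp): third position 2-fold.
Codon 6 GGA (Gly): third position 4-fold.
Codon 7 GCA (Ala): third position 4-fold.
Codon 8 GUA (Val): third position 4-fold.
Codon 9 UCA (Ser): third position 4-fold.
Codon 10 CGU (Arg): third position 4-fold.
Four-fold degenerate third positions: 7.

7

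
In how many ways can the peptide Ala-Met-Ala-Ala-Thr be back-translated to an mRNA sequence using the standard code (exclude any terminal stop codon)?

256

Ala: 4 codons.
Met: 1 codon.
Ala: 4 codons.
Ala: 4 codons.
Thr: 4 codons.
4 × 1 × 4 × 4 × 4 = 256.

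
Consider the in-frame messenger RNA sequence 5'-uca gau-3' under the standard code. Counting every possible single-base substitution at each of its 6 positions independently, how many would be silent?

4

Codon 1 (UCA, Ser): 3 synonymous substitutions.
Codon 2 (GAU, Asp): 1 synonymous substitution.
Total: 3 + 1 = 4.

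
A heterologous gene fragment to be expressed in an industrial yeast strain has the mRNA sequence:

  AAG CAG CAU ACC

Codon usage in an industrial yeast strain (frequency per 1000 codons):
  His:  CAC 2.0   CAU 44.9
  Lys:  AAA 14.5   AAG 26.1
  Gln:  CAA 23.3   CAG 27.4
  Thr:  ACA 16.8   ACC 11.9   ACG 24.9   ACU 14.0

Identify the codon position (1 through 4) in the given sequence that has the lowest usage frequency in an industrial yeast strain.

4

Codon 1 AAG (Lys): 26.1 per 1000.
Codon 2 CAG (Gln): 27.4 per 1000.
Codon 3 CAU (His): 44.9 per 1000.
Codon 4 ACC (Thr): 11.9 per 1000.
Lowest frequency is 11.9 at codon 4.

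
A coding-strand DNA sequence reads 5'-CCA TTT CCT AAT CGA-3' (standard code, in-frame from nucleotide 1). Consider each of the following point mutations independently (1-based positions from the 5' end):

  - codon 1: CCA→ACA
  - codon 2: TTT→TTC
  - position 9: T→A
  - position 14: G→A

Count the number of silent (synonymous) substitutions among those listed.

Codon 1: CCA (Pro) → ACA (Thr) — missense.
Codon 2: TTT (Phe) → TTC (Phe) — synonymous.
Codon 3: CCT (Pro) → CCA (Pro) — synonymous.
Codon 5: CGA (Arg) → CAA (Gln) — missense.
Synonymous: 2 of 4.

2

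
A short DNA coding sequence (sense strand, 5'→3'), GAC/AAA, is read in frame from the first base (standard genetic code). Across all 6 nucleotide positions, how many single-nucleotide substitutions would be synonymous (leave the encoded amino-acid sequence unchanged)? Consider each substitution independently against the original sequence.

2

Codon 1 (GAC, Asp): 1 synonymous substitution.
Codon 2 (AAA, Lys): 1 synonymous substitution.
Total: 1 + 1 = 2.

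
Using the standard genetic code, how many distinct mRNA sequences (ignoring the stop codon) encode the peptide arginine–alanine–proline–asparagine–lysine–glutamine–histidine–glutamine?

3072

Arg: 6 codons.
Ala: 4 codons.
Pro: 4 codons.
Asn: 2 codons.
Lys: 2 codons.
Gln: 2 codons.
His: 2 codons.
Gln: 2 codons.
6 × 4 × 4 × 2 × 2 × 2 × 2 × 2 = 3072.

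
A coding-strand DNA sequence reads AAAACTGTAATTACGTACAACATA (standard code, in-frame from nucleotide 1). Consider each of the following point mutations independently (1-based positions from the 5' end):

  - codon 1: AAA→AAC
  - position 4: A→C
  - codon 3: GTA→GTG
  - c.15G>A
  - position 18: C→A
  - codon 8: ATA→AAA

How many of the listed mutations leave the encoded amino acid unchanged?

2

Codon 1: AAA (Lys) → AAC (Asn) — missense.
Codon 2: ACT (Thr) → CCT (Pro) — missense.
Codon 3: GTA (Val) → GTG (Val) — synonymous.
Codon 5: ACG (Thr) → ACA (Thr) — synonymous.
Codon 6: TAC (Tyr) → TAA (Stop) — nonsense.
Codon 8: ATA (Ile) → AAA (Lys) — missense.
Synonymous: 2 of 6.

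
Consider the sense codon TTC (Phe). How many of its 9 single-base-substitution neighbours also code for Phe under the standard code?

Position 1: none → 0 synonymous.
Position 2: none → 0 synonymous.
Position 3: TTT → 1 synonymous.
Total: 0 + 0 + 1 = 1.

1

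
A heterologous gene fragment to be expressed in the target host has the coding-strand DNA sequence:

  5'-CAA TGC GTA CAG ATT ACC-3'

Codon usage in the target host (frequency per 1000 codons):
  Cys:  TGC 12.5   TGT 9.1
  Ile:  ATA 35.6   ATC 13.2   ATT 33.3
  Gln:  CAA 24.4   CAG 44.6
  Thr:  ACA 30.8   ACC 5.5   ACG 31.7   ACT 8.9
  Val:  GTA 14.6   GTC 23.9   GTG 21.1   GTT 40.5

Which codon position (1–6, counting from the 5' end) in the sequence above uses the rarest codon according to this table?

Codon 1 CAA (Gln): 24.4 per 1000.
Codon 2 TGC (Cys): 12.5 per 1000.
Codon 3 GTA (Val): 14.6 per 1000.
Codon 4 CAG (Gln): 44.6 per 1000.
Codon 5 ATT (Ile): 33.3 per 1000.
Codon 6 ACC (Thr): 5.5 per 1000.
Lowest frequency is 5.5 at codon 6.

6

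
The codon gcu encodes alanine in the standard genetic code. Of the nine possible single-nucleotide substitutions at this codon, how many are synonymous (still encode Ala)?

3

Position 1: none → 0 synonymous.
Position 2: none → 0 synonymous.
Position 3: GCC, GCA, GCG → 3 synonymous.
Total: 0 + 0 + 3 = 3.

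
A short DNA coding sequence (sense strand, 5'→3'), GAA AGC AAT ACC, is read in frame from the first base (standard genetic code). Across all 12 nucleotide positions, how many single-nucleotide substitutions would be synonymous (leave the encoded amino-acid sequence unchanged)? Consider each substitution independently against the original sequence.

6

Codon 1 (GAA, Glu): 1 synonymous substitution.
Codon 2 (AGC, Ser): 1 synonymous substitution.
Codon 3 (AAT, Asn): 1 synonymous substitution.
Codon 4 (ACC, Thr): 3 synonymous substitutions.
Total: 1 + 1 + 1 + 3 = 6.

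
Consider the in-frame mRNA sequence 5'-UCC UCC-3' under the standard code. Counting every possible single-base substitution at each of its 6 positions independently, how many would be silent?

Codon 1 (UCC, Ser): 3 synonymous substitutions.
Codon 2 (UCC, Ser): 3 synonymous substitutions.
Total: 3 + 3 = 6.

6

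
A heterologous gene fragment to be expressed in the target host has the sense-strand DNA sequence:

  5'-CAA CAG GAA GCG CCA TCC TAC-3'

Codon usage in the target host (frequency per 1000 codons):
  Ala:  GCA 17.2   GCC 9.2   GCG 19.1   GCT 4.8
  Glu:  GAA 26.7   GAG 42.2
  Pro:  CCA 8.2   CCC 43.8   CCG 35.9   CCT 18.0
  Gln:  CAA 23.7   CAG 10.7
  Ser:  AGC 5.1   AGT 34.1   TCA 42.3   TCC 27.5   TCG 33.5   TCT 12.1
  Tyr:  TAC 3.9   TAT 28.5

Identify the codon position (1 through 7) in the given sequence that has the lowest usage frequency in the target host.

7

Codon 1 CAA (Gln): 23.7 per 1000.
Codon 2 CAG (Gln): 10.7 per 1000.
Codon 3 GAA (Glu): 26.7 per 1000.
Codon 4 GCG (Ala): 19.1 per 1000.
Codon 5 CCA (Pro): 8.2 per 1000.
Codon 6 TCC (Ser): 27.5 per 1000.
Codon 7 TAC (Tyr): 3.9 per 1000.
Lowest frequency is 3.9 at codon 7.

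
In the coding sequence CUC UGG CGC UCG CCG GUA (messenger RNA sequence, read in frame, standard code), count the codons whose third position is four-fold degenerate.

5

Codon 1 CUC (Leu): third position 4-fold.
Codon 2 UGG (Trp): third position 1-fold.
Codon 3 CGC (Arg): third position 4-fold.
Codon 4 UCG (Ser): third position 4-fold.
Codon 5 CCG (Pro): third position 4-fold.
Codon 6 GUA (Val): third position 4-fold.
Four-fold degenerate third positions: 5.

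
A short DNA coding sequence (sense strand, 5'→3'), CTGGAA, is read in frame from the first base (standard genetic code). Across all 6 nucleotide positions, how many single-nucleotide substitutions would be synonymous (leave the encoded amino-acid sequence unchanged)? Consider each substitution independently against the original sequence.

Codon 1 (CTG, Leu): 4 synonymous substitutions.
Codon 2 (GAA, Glu): 1 synonymous substitution.
Total: 4 + 1 = 5.

5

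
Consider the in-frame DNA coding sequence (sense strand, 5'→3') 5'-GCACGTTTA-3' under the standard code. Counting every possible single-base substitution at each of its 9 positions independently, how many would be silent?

Codon 1 (GCA, Ala): 3 synonymous substitutions.
Codon 2 (CGT, Arg): 3 synonymous substitutions.
Codon 3 (TTA, Leu): 2 synonymous substitutions.
Total: 3 + 3 + 2 = 8.

8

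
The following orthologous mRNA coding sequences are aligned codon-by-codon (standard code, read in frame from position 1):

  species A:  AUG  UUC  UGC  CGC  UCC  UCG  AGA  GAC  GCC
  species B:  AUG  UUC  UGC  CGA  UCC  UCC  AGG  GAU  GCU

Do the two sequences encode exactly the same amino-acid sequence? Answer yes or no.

Codon 1: AUG Met / AUG Met — identical.
Codon 2: UUC Phe / UUC Phe — identical.
Codon 3: UGC Cys / UGC Cys — identical.
Codon 4: CGC Arg / CGA Arg — synonymous.
Codon 5: UCC Ser / UCC Ser — identical.
Codon 6: UCG Ser / UCC Ser — synonymous.
Codon 7: AGA Arg / AGG Arg — synonymous.
Codon 8: GAC Asp / GAU Asp — synonymous.
Codon 9: GCC Ala / GCU Ala — synonymous.
Nonsynonymous differences: 0 → same protein.

yes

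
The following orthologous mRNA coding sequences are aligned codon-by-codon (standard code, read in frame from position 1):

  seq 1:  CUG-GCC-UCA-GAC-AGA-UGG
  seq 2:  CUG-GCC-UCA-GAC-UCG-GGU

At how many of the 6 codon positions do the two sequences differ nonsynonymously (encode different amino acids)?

Codon 1: CUG Leu / CUG Leu — identical.
Codon 2: GCC Ala / GCC Ala — identical.
Codon 3: UCA Ser / UCA Ser — identical.
Codon 4: GAC Asp / GAC Asp — identical.
Codon 5: AGA Arg / UCG Ser — nonsynonymous.
Codon 6: UGG Trp / GGU Gly — nonsynonymous.
Nonsynonymous differences: 2.

2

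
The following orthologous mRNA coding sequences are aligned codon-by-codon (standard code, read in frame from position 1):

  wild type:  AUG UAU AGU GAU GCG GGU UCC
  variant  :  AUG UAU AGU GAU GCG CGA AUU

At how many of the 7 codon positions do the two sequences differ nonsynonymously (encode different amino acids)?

2

Codon 1: AUG Met / AUG Met — identical.
Codon 2: UAU Tyr / UAU Tyr — identical.
Codon 3: AGU Ser / AGU Ser — identical.
Codon 4: GAU Asp / GAU Asp — identical.
Codon 5: GCG Ala / GCG Ala — identical.
Codon 6: GGU Gly / CGA Arg — nonsynonymous.
Codon 7: UCC Ser / AUU Ile — nonsynonymous.
Nonsynonymous differences: 2.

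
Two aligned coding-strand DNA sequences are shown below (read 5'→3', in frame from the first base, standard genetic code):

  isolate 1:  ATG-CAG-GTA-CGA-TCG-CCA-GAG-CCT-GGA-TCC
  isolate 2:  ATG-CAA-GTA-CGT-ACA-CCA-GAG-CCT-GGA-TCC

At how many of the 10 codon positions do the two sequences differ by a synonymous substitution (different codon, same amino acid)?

Codon 1: ATG Met / ATG Met — identical.
Codon 2: CAG Gln / CAA Gln — synonymous.
Codon 3: GTA Val / GTA Val — identical.
Codon 4: CGA Arg / CGT Arg — synonymous.
Codon 5: TCG Ser / ACA Thr — nonsynonymous.
Codon 6: CCA Pro / CCA Pro — identical.
Codon 7: GAG Glu / GAG Glu — identical.
Codon 8: CCT Pro / CCT Pro — identical.
Codon 9: GGA Gly / GGA Gly — identical.
Codon 10: TCC Ser / TCC Ser — identical.
Synonymous differences: 2.

2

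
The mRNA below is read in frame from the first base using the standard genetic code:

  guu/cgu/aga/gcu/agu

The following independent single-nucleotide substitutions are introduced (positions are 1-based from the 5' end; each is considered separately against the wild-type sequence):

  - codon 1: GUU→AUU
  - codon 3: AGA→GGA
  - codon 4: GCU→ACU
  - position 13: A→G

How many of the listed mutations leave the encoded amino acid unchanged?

Codon 1: GUU (Val) → AUU (Ile) — missense.
Codon 3: AGA (Arg) → GGA (Gly) — missense.
Codon 4: GCU (Ala) → ACU (Thr) — missense.
Codon 5: AGU (Ser) → GGU (Gly) — missense.
Synonymous: 0 of 4.

0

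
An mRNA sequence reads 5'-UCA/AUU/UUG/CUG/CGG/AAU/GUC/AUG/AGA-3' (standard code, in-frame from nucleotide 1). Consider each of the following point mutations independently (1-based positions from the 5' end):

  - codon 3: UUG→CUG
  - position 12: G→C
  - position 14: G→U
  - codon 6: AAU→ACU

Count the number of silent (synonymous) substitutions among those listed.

Codon 3: UUG (Leu) → CUG (Leu) — synonymous.
Codon 4: CUG (Leu) → CUC (Leu) — synonymous.
Codon 5: CGG (Arg) → CUG (Leu) — missense.
Codon 6: AAU (Asn) → ACU (Thr) — missense.
Synonymous: 2 of 4.

2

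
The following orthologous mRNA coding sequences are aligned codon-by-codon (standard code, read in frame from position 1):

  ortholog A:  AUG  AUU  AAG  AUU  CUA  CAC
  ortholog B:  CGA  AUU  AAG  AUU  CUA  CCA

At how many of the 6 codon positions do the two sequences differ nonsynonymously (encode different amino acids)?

Codon 1: AUG Met / CGA Arg — nonsynonymous.
Codon 2: AUU Ile / AUU Ile — identical.
Codon 3: AAG Lys / AAG Lys — identical.
Codon 4: AUU Ile / AUU Ile — identical.
Codon 5: CUA Leu / CUA Leu — identical.
Codon 6: CAC His / CCA Pro — nonsynonymous.
Nonsynonymous differences: 2.

2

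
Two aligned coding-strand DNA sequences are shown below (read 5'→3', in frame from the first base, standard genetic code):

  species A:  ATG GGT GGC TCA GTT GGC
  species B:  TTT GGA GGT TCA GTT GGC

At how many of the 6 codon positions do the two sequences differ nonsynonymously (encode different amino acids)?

Codon 1: ATG Met / TTT Phe — nonsynonymous.
Codon 2: GGT Gly / GGA Gly — synonymous.
Codon 3: GGC Gly / GGT Gly — synonymous.
Codon 4: TCA Ser / TCA Ser — identical.
Codon 5: GTT Val / GTT Val — identical.
Codon 6: GGC Gly / GGC Gly — identical.
Nonsynonymous differences: 1.

1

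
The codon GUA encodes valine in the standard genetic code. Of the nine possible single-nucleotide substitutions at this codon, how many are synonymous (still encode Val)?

Position 1: none → 0 synonymous.
Position 2: none → 0 synonymous.
Position 3: GUU, GUC, GUG → 3 synonymous.
Total: 0 + 0 + 3 = 3.

3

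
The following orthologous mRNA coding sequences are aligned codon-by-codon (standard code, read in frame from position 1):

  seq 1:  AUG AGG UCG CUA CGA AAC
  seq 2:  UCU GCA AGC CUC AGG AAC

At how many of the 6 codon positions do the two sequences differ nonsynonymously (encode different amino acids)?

2

Codon 1: AUG Met / UCU Ser — nonsynonymous.
Codon 2: AGG Arg / GCA Ala — nonsynonymous.
Codon 3: UCG Ser / AGC Ser — synonymous.
Codon 4: CUA Leu / CUC Leu — synonymous.
Codon 5: CGA Arg / AGG Arg — synonymous.
Codon 6: AAC Asn / AAC Asn — identical.
Nonsynonymous differences: 2.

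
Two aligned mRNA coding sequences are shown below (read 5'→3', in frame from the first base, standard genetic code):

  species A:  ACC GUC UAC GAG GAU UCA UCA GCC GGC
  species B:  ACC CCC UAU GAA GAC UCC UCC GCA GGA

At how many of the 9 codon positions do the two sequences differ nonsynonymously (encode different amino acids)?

Codon 1: ACC Thr / ACC Thr — identical.
Codon 2: GUC Val / CCC Pro — nonsynonymous.
Codon 3: UAC Tyr / UAU Tyr — synonymous.
Codon 4: GAG Glu / GAA Glu — synonymous.
Codon 5: GAU Asp / GAC Asp — synonymous.
Codon 6: UCA Ser / UCC Ser — synonymous.
Codon 7: UCA Ser / UCC Ser — synonymous.
Codon 8: GCC Ala / GCA Ala — synonymous.
Codon 9: GGC Gly / GGA Gly — synonymous.
Nonsynonymous differences: 1.

1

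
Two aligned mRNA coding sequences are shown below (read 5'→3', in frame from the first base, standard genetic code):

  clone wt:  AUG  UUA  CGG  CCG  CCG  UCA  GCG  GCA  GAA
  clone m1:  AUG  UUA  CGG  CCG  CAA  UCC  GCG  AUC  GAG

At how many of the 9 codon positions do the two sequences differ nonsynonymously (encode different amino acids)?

2

Codon 1: AUG Met / AUG Met — identical.
Codon 2: UUA Leu / UUA Leu — identical.
Codon 3: CGG Arg / CGG Arg — identical.
Codon 4: CCG Pro / CCG Pro — identical.
Codon 5: CCG Pro / CAA Gln — nonsynonymous.
Codon 6: UCA Ser / UCC Ser — synonymous.
Codon 7: GCG Ala / GCG Ala — identical.
Codon 8: GCA Ala / AUC Ile — nonsynonymous.
Codon 9: GAA Glu / GAG Glu — synonymous.
Nonsynonymous differences: 2.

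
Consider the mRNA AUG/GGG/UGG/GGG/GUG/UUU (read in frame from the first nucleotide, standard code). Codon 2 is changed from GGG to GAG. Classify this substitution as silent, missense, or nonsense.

missense

Position 5 falls in codon 2: GGG → Gly.
After the substitution the codon is GAG → Glu.
Gly ≠ Glu, so this is a missense mutation.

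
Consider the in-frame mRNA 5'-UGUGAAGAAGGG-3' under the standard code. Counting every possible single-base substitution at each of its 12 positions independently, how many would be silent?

Codon 1 (UGU, Cys): 1 synonymous substitution.
Codon 2 (GAA, Glu): 1 synonymous substitution.
Codon 3 (GAA, Glu): 1 synonymous substitution.
Codon 4 (GGG, Gly): 3 synonymous substitutions.
Total: 1 + 1 + 1 + 3 = 6.

6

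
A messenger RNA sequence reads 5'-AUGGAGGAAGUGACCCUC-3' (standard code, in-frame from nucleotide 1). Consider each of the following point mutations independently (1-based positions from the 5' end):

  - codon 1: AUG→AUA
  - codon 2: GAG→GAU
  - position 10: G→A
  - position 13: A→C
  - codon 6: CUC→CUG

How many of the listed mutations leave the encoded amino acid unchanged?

1

Codon 1: AUG (Met) → AUA (Ile) — missense.
Codon 2: GAG (Glu) → GAU (Asp) — missense.
Codon 4: GUG (Val) → AUG (Met) — missense.
Codon 5: ACC (Thr) → CCC (Pro) — missense.
Codon 6: CUC (Leu) → CUG (Leu) — synonymous.
Synonymous: 1 of 5.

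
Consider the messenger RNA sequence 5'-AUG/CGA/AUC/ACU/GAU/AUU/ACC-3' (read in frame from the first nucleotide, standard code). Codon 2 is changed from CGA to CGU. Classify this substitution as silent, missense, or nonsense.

Position 6 falls in codon 2: CGA → Arg.
After the substitution the codon is CGU → Arg.
Both encode Arg, so the change is synonymous.

silent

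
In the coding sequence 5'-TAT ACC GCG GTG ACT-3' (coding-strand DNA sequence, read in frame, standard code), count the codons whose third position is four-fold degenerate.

4

Codon 1 TAT (Tyr): third position 2-fold.
Codon 2 ACC (Thr): third position 4-fold.
Codon 3 GCG (Ala): third position 4-fold.
Codon 4 GTG (Val): third position 4-fold.
Codon 5 ACT (Thr): third position 4-fold.
Four-fold degenerate third positions: 4.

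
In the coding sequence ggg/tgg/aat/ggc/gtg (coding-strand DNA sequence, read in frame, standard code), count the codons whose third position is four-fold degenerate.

3

Codon 1 GGG (Gly): third position 4-fold.
Codon 2 TGG (Trp): third position 1-fold.
Codon 3 AAT (Asn): third position 2-fold.
Codon 4 GGC (Gly): third position 4-fold.
Codon 5 GTG (Val): third position 4-fold.
Four-fold degenerate third positions: 3.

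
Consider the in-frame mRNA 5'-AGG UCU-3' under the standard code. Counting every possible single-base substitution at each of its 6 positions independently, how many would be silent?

Codon 1 (AGG, Arg): 2 synonymous substitutions.
Codon 2 (UCU, Ser): 3 synonymous substitutions.
Total: 2 + 3 = 5.

5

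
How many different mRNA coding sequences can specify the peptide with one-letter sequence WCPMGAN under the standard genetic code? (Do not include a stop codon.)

Trp: 1 codon.
Cys: 2 codons.
Pro: 4 codons.
Met: 1 codon.
Gly: 4 codons.
Ala: 4 codons.
Asn: 2 codons.
1 × 2 × 4 × 1 × 4 × 4 × 2 = 256.

256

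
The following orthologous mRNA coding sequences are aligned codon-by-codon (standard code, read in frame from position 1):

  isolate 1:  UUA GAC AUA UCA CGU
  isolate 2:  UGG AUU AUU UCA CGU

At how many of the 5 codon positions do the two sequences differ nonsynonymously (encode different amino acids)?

2

Codon 1: UUA Leu / UGG Trp — nonsynonymous.
Codon 2: GAC Asp / AUU Ile — nonsynonymous.
Codon 3: AUA Ile / AUU Ile — synonymous.
Codon 4: UCA Ser / UCA Ser — identical.
Codon 5: CGU Arg / CGU Arg — identical.
Nonsynonymous differences: 2.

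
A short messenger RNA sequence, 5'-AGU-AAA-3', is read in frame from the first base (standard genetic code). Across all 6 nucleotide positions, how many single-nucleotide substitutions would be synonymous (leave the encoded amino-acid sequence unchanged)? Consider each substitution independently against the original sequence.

Codon 1 (AGU, Ser): 1 synonymous substitution.
Codon 2 (AAA, Lys): 1 synonymous substitution.
Total: 1 + 1 = 2.

2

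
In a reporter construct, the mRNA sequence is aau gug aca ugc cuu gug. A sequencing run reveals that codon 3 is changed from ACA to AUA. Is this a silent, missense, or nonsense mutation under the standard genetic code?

Position 8 falls in codon 3: ACA → Thr.
After the substitution the codon is AUA → Ile.
Thr ≠ Ile, so this is a missense mutation.

missense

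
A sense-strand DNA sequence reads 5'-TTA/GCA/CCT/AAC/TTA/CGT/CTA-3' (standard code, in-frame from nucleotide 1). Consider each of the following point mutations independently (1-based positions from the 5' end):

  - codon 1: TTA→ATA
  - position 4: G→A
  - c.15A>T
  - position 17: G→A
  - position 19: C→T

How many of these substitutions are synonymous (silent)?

1

Codon 1: TTA (Leu) → ATA (Ile) — missense.
Codon 2: GCA (Ala) → ACA (Thr) — missense.
Codon 5: TTA (Leu) → TTT (Phe) — missense.
Codon 6: CGT (Arg) → CAT (His) — missense.
Codon 7: CTA (Leu) → TTA (Leu) — synonymous.
Synonymous: 1 of 5.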